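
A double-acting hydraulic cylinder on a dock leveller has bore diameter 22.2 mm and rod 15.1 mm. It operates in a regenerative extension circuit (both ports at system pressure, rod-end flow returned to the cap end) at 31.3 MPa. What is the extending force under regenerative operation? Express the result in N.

F ≈ 5610 N

With equal pressure on both faces, forces on the annular region cancel; the net push is pressure × rod cross-section.
Rod cross-section A_rod = π/4 × (15.1 mm)² = 179.1 mm^2
F = P × A_rod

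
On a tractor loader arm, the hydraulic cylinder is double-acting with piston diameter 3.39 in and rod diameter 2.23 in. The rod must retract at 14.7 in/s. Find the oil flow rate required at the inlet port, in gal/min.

Rod-side annular area A_ann = π/4 × (3.39² − 2.23²) = 5.120 in^2
Q = A × v

Q ≈ 19.5 gal/min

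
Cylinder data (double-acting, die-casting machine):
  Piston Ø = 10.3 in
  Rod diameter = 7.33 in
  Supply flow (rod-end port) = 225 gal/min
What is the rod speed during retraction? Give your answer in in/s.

Rod-side annular area A_ann = π/4 × (10.3² − 7.33²) = 41.12 in^2
Flow into the rod-end port fills the annular volume.
v = Q / A

v ≈ 21.1 in/s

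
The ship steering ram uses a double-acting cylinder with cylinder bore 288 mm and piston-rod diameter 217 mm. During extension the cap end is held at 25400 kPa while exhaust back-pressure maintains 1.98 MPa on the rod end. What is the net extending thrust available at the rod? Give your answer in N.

Cap-side area A_cap = π/4 × (288 mm)² = 65140 mm^2
Rod-side annular area A_ann = π/4 × (288² − 217²) = 28160 mm^2
Net thrust = P_cap·A_cap − P_rod·A_ann = 1.655e6 N − 55760 N

F ≈ 1.60e6 N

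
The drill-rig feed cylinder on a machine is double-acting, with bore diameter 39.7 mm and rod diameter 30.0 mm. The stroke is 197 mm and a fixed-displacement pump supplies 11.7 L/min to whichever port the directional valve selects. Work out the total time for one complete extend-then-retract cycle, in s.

t ≈ 1.79 s

Cap-side area A_cap = π/4 × (39.7 mm)² = 1238 mm^2
Rod-side annular area A_ann = π/4 × (39.7² − 30.0²) = 531.0 mm^2
t_ext = A_cap·L/Q = 1.251 s
t_ret = A_ann·L/Q = 0.5364 s
t_cycle = t_ext + t_ret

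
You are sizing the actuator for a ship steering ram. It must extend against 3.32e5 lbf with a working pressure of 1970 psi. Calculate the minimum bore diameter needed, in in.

D ≈ 14.6 in

Extension force acts on the full piston face: F = P × (π/4)D².
D = √(4F / (πP)) = √(4 × 3.32e5 lbf / (π × 1970 psi))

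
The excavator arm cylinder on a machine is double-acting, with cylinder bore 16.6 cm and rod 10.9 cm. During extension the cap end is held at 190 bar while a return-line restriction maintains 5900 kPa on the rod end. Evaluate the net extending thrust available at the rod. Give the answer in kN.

Cap-side area A_cap = π/4 × (16.6 cm)² = 216.4 cm^2
Rod-side annular area A_ann = π/4 × (16.6² − 10.9²) = 123.1 cm^2
Net thrust = P_cap·A_cap − P_rod·A_ann = 411.2 kN − 72.64 kN

F ≈ 339 kN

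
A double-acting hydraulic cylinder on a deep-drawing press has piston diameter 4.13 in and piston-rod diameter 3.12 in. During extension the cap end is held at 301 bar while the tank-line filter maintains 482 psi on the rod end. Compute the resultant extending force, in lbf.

Cap-side area A_cap = π/4 × (4.13 in)² = 13.40 in^2
Rod-side annular area A_ann = π/4 × (4.13² − 3.12²) = 5.751 in^2
Net thrust = P_cap·A_cap − P_rod·A_ann = 58480 lbf − 2772 lbf

F ≈ 55700 lbf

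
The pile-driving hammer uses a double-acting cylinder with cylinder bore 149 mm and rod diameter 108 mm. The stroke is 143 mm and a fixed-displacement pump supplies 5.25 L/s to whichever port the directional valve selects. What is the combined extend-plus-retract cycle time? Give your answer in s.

Cap-side area A_cap = π/4 × (149 mm)² = 17440 mm^2
Rod-side annular area A_ann = π/4 × (149² − 108²) = 8276 mm^2
t_ext = A_cap·L/Q = 0.4749 s
t_ret = A_ann·L/Q = 0.2254 s
t_cycle = t_ext + t_ret

t ≈ 0.700 s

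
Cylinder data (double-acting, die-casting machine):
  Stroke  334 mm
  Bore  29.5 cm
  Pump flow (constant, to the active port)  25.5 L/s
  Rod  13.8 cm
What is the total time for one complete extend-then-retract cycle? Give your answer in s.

Cap-side area A_cap = π/4 × (29.5 cm)² = 683.5 cm^2
Rod-side annular area A_ann = π/4 × (29.5² − 13.8²) = 533.9 cm^2
t_ext = A_cap·L/Q = 0.8952 s
t_ret = A_ann·L/Q = 0.6993 s
t_cycle = t_ext + t_ret

t ≈ 1.59 s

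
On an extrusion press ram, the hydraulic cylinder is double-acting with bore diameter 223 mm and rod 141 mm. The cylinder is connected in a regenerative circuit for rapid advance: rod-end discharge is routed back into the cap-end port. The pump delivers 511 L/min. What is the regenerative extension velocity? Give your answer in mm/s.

In regeneration the rod-end outflow joins the pump flow into the cap end, so the net volume the pump must supply per unit advance equals the rod cross-section area.
Rod cross-section A_rod = π/4 × (141 mm)² = 15610 mm^2
v = Q_pump / A_rod

v ≈ 545 mm/s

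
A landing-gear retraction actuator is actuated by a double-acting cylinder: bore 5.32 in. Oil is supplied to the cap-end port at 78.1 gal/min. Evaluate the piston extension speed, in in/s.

v ≈ 13.5 in/s

Cap-side area A_cap = π/4 × (5.32 in)² = 22.23 in^2
v = Q / A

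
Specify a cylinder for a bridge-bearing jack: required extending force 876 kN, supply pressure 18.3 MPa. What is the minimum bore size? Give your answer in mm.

D ≈ 247 mm

Extension force acts on the full piston face: F = P × (π/4)D².
D = √(4F / (πP)) = √(4 × 876 kN / (π × 18.3 MPa))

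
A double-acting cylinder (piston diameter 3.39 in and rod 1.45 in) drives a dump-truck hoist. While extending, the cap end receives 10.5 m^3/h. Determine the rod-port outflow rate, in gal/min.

Q_out ≈ 37.8 gal/min

Cap-side area A_cap = π/4 × (3.39 in)² = 9.026 in^2
Rod-side annular area A_ann = π/4 × (3.39² − 1.45²) = 7.375 in^2
Piston speed v = Q_in/A_cap; rod-end outflow Q_out = v × A_ann = Q_in × A_ann/A_cap.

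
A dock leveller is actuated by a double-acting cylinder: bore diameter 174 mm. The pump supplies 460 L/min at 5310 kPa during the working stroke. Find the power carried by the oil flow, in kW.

Hydraulic power = P × Q

W ≈ 40.7 kW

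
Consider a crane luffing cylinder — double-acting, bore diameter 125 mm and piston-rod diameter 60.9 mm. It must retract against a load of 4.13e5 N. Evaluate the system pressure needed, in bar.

P ≈ 441 bar

Rod-side annular area A_ann = π/4 × (125² − 60.9²) = 9359 mm^2
Retraction: pressure acts on the annular area.
P = F / A = 4.13e5 N / A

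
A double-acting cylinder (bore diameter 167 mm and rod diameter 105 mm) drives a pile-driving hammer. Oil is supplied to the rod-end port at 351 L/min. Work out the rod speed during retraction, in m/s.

Rod-side annular area A_ann = π/4 × (167² − 105²) = 13240 mm^2
Flow into the rod-end port fills the annular volume.
v = Q / A

v ≈ 0.442 m/s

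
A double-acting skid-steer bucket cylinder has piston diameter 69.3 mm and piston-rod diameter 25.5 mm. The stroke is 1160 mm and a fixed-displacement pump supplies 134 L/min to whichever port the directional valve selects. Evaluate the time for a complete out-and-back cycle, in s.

Cap-side area A_cap = π/4 × (69.3 mm)² = 3772 mm^2
Rod-side annular area A_ann = π/4 × (69.3² − 25.5²) = 3261 mm^2
t_ext = A_cap·L/Q = 1.959 s
t_ret = A_ann·L/Q = 1.694 s
t_cycle = t_ext + t_ret

t ≈ 3.65 s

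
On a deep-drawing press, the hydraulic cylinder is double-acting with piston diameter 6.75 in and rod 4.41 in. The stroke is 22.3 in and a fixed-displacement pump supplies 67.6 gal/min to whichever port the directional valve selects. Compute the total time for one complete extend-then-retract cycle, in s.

t ≈ 4.82 s

Cap-side area A_cap = π/4 × (6.75 in)² = 35.78 in^2
Rod-side annular area A_ann = π/4 × (6.75² − 4.41²) = 20.51 in^2
t_ext = A_cap·L/Q = 3.066 s
t_ret = A_ann·L/Q = 1.757 s
t_cycle = t_ext + t_ret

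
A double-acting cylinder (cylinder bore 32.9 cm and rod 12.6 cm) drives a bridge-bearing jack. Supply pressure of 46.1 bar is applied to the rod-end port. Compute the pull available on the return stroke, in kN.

F ≈ 334 kN

Rod-side annular area A_ann = π/4 × (32.9² − 12.6²) = 725.4 cm^2
On retraction the pressure acts on the annular area (bore minus rod).
F = P × A_ann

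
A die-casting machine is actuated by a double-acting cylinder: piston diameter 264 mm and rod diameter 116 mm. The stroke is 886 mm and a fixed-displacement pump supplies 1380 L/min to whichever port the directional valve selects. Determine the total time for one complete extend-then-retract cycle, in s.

Cap-side area A_cap = π/4 × (264 mm)² = 54740 mm^2
Rod-side annular area A_ann = π/4 × (264² − 116²) = 44170 mm^2
t_ext = A_cap·L/Q = 2.109 s
t_ret = A_ann·L/Q = 1.702 s
t_cycle = t_ext + t_ret

t ≈ 3.81 s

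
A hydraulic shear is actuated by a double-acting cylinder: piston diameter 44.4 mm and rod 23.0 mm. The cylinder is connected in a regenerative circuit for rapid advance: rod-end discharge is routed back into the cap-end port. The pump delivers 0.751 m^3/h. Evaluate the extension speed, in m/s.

v ≈ 0.502 m/s

In regeneration the rod-end outflow joins the pump flow into the cap end, so the net volume the pump must supply per unit advance equals the rod cross-section area.
Rod cross-section A_rod = π/4 × (23.0 mm)² = 415.5 mm^2
v = Q_pump / A_rod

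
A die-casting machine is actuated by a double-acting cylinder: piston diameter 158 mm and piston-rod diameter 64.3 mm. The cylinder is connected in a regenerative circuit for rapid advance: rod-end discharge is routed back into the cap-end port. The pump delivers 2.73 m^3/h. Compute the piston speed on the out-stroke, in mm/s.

v ≈ 234 mm/s

In regeneration the rod-end outflow joins the pump flow into the cap end, so the net volume the pump must supply per unit advance equals the rod cross-section area.
Rod cross-section A_rod = π/4 × (64.3 mm)² = 3247 mm^2
v = Q_pump / A_rod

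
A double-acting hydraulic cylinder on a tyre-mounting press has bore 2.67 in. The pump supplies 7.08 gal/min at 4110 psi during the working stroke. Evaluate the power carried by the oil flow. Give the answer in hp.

Hydraulic power = P × Q

W ≈ 17.0 hp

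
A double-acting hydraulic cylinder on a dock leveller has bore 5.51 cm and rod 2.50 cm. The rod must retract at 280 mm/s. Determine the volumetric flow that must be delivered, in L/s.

Rod-side annular area A_ann = π/4 × (5.51² − 2.50²) = 18.94 cm^2
Q = A × v

Q ≈ 0.530 L/s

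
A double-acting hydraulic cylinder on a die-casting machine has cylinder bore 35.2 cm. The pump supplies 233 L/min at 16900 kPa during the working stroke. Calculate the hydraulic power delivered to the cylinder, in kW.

W ≈ 65.6 kW

Hydraulic power = P × Q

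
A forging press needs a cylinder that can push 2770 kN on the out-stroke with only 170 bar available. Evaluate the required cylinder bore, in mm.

Extension force acts on the full piston face: F = P × (π/4)D².
D = √(4F / (πP)) = √(4 × 2770 kN / (π × 170 bar))

D ≈ 455 mm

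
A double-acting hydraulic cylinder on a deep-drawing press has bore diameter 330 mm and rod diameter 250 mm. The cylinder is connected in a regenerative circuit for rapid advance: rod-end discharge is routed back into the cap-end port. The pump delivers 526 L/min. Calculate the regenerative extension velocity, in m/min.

In regeneration the rod-end outflow joins the pump flow into the cap end, so the net volume the pump must supply per unit advance equals the rod cross-section area.
Rod cross-section A_rod = π/4 × (250 mm)² = 49090 mm^2
v = Q_pump / A_rod

v ≈ 10.7 m/min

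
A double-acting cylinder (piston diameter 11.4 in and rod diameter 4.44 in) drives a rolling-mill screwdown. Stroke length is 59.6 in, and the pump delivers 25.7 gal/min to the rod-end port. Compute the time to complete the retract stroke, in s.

t ≈ 52.2 s

Rod-side annular area A_ann = π/4 × (11.4² − 4.44²) = 86.59 in^2
Swept volume V = A × L; t = V / Q = A·L / Q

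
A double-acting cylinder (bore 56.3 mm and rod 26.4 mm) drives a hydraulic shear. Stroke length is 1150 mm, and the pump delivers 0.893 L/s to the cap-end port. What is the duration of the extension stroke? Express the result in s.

Cap-side area A_cap = π/4 × (56.3 mm)² = 2489 mm^2
Swept volume V = A × L; t = V / Q = A·L / Q

t ≈ 3.21 s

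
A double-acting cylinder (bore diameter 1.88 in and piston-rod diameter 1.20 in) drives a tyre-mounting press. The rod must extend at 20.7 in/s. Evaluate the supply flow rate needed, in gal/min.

Cap-side area A_cap = π/4 × (1.88 in)² = 2.776 in^2
Q = A × v

Q ≈ 14.9 gal/min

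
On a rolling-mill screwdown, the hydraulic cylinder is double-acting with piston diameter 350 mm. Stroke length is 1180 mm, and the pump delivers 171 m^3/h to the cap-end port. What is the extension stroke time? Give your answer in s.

Cap-side area A_cap = π/4 × (350 mm)² = 96210 mm^2
Swept volume V = A × L; t = V / Q = A·L / Q

t ≈ 2.39 s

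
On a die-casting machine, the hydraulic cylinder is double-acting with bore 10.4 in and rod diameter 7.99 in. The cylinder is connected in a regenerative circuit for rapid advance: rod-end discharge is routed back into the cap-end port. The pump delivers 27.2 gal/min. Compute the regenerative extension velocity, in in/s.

In regeneration the rod-end outflow joins the pump flow into the cap end, so the net volume the pump must supply per unit advance equals the rod cross-section area.
Rod cross-section A_rod = π/4 × (7.99 in)² = 50.14 in^2
v = Q_pump / A_rod

v ≈ 2.09 in/s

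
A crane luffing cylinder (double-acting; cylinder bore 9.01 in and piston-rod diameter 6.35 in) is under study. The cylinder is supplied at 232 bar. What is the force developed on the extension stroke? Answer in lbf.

Cap-side area A_cap = π/4 × (9.01 in)² = 63.76 in^2
F = P × A_cap = 232 bar × A_cap

F ≈ 2.15e5 lbf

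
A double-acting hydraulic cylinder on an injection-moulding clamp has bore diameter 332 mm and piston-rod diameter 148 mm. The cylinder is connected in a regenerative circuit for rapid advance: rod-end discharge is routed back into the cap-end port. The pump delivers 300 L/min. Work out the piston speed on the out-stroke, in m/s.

In regeneration the rod-end outflow joins the pump flow into the cap end, so the net volume the pump must supply per unit advance equals the rod cross-section area.
Rod cross-section A_rod = π/4 × (148 mm)² = 17200 mm^2
v = Q_pump / A_rod

v ≈ 0.291 m/s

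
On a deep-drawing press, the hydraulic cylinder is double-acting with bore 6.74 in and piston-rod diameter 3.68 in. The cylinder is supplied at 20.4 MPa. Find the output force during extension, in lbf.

F ≈ 1.06e5 lbf

Cap-side area A_cap = π/4 × (6.74 in)² = 35.68 in^2
F = P × A_cap = 20.4 MPa × A_cap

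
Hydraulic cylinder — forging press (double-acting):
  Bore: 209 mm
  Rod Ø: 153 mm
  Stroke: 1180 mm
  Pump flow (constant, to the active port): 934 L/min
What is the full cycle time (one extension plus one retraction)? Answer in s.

Cap-side area A_cap = π/4 × (209 mm)² = 34310 mm^2
Rod-side annular area A_ann = π/4 × (209² − 153²) = 15920 mm^2
t_ext = A_cap·L/Q = 2.601 s
t_ret = A_ann·L/Q = 1.207 s
t_cycle = t_ext + t_ret

t ≈ 3.81 s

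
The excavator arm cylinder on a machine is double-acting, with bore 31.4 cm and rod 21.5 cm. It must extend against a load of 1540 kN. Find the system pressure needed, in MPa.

Cap-side area A_cap = π/4 × (31.4 cm)² = 774.4 cm^2
P = F / A = 1540 kN / A

P ≈ 19.9 MPa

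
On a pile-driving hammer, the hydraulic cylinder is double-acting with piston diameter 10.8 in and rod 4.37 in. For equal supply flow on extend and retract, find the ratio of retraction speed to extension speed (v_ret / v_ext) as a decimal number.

v_ret/v_ext ≈ 1.20

Cap-side area A_cap = π/4 × (10.8 in)² = 91.61 in^2
Rod-side annular area A_ann = π/4 × (10.8² − 4.37²) = 76.61 in^2
For equal Q, v ∝ 1/A, so v_ret/v_ext = A_cap/A_ann.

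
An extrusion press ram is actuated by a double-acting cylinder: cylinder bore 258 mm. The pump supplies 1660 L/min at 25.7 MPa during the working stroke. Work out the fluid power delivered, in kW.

Hydraulic power = P × Q

W ≈ 711 kW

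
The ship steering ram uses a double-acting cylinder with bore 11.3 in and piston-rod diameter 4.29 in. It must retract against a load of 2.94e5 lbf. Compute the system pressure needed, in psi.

P ≈ 3430 psi

Rod-side annular area A_ann = π/4 × (11.3² − 4.29²) = 85.83 in^2
Retraction: pressure acts on the annular area.
P = F / A = 2.94e5 lbf / A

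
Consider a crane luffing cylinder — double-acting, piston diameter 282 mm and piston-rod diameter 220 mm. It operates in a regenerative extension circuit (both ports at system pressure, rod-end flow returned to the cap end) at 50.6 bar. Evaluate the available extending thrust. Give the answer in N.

F ≈ 1.92e5 N

With equal pressure on both faces, forces on the annular region cancel; the net push is pressure × rod cross-section.
Rod cross-section A_rod = π/4 × (220 mm)² = 38010 mm^2
F = P × A_rod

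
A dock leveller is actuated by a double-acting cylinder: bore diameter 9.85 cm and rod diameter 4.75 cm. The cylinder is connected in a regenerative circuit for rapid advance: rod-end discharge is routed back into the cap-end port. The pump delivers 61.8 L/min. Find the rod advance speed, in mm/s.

v ≈ 581 mm/s

In regeneration the rod-end outflow joins the pump flow into the cap end, so the net volume the pump must supply per unit advance equals the rod cross-section area.
Rod cross-section A_rod = π/4 × (4.75 cm)² = 17.72 cm^2
v = Q_pump / A_rod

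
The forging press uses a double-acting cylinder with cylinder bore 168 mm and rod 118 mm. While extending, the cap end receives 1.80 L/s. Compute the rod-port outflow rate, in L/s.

Q_out ≈ 0.912 L/s

Cap-side area A_cap = π/4 × (168 mm)² = 22170 mm^2
Rod-side annular area A_ann = π/4 × (168² − 118²) = 11230 mm^2
Piston speed v = Q_in/A_cap; rod-end outflow Q_out = v × A_ann = Q_in × A_ann/A_cap.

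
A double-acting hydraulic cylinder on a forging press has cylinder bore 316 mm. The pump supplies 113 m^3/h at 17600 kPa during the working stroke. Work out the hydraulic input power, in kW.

W ≈ 552 kW

Hydraulic power = P × Q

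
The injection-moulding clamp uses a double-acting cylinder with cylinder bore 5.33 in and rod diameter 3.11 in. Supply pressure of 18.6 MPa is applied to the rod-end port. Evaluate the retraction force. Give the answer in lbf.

F ≈ 39700 lbf

Rod-side annular area A_ann = π/4 × (5.33² − 3.11²) = 14.72 in^2
On retraction the pressure acts on the annular area (bore minus rod).
F = P × A_ann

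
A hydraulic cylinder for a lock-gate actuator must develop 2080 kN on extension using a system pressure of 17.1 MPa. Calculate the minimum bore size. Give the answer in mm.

Extension force acts on the full piston face: F = P × (π/4)D².
D = √(4F / (πP)) = √(4 × 2080 kN / (π × 17.1 MPa))

D ≈ 394 mm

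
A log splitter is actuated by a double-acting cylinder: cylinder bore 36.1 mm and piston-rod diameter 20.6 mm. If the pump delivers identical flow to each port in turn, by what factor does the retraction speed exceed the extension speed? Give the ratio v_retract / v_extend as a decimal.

Cap-side area A_cap = π/4 × (36.1 mm)² = 1024 mm^2
Rod-side annular area A_ann = π/4 × (36.1² − 20.6²) = 690.2 mm^2
For equal Q, v ∝ 1/A, so v_ret/v_ext = A_cap/A_ann.

v_ret/v_ext ≈ 1.48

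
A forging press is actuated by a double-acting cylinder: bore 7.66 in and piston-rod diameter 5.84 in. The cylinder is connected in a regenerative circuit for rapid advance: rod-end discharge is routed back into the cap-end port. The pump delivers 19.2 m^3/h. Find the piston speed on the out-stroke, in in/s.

In regeneration the rod-end outflow joins the pump flow into the cap end, so the net volume the pump must supply per unit advance equals the rod cross-section area.
Rod cross-section A_rod = π/4 × (5.84 in)² = 26.79 in^2
v = Q_pump / A_rod

v ≈ 12.2 in/s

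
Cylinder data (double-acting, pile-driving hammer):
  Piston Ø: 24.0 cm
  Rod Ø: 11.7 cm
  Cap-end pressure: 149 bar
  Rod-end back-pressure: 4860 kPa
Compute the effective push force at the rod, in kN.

F ≈ 506 kN

Cap-side area A_cap = π/4 × (24.0 cm)² = 452.4 cm^2
Rod-side annular area A_ann = π/4 × (24.0² − 11.7²) = 344.9 cm^2
Net thrust = P_cap·A_cap − P_rod·A_ann = 674.1 kN − 167.6 kN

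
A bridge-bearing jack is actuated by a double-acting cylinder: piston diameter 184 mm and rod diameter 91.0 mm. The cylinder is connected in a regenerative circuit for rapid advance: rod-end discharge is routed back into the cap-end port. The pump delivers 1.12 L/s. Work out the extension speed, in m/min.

In regeneration the rod-end outflow joins the pump flow into the cap end, so the net volume the pump must supply per unit advance equals the rod cross-section area.
Rod cross-section A_rod = π/4 × (91.0 mm)² = 6504 mm^2
v = Q_pump / A_rod

v ≈ 10.3 m/min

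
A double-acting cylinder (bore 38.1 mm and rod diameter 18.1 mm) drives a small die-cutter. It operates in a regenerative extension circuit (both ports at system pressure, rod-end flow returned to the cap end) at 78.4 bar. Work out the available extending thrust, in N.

With equal pressure on both faces, forces on the annular region cancel; the net push is pressure × rod cross-section.
Rod cross-section A_rod = π/4 × (18.1 mm)² = 257.3 mm^2
F = P × A_rod

F ≈ 2020 N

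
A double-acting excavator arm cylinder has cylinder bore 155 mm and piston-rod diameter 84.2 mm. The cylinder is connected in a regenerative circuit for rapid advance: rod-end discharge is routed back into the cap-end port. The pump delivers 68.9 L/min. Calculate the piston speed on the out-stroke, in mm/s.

v ≈ 206 mm/s

In regeneration the rod-end outflow joins the pump flow into the cap end, so the net volume the pump must supply per unit advance equals the rod cross-section area.
Rod cross-section A_rod = π/4 × (84.2 mm)² = 5568 mm^2
v = Q_pump / A_rod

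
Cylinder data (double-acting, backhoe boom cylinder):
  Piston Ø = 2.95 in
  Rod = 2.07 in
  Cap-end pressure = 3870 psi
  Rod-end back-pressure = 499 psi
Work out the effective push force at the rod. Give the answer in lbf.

Cap-side area A_cap = π/4 × (2.95 in)² = 6.835 in^2
Rod-side annular area A_ann = π/4 × (2.95² − 2.07²) = 3.470 in^2
Net thrust = P_cap·A_cap − P_rod·A_ann = 26450 lbf − 1731 lbf

F ≈ 24700 lbf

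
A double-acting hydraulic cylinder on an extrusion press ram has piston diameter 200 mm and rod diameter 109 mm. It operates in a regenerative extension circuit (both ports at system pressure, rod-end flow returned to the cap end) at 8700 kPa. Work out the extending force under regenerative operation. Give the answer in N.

F ≈ 81200 N

With equal pressure on both faces, forces on the annular region cancel; the net push is pressure × rod cross-section.
Rod cross-section A_rod = π/4 × (109 mm)² = 9331 mm^2
F = P × A_rod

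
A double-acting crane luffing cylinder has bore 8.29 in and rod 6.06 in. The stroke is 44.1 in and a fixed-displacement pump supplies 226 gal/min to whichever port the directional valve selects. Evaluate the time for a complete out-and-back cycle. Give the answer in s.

t ≈ 4.01 s

Cap-side area A_cap = π/4 × (8.29 in)² = 53.98 in^2
Rod-side annular area A_ann = π/4 × (8.29² − 6.06²) = 25.13 in^2
t_ext = A_cap·L/Q = 2.736 s
t_ret = A_ann·L/Q = 1.274 s
t_cycle = t_ext + t_ret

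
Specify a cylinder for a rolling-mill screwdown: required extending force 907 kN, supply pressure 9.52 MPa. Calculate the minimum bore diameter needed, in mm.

Extension force acts on the full piston face: F = P × (π/4)D².
D = √(4F / (πP)) = √(4 × 907 kN / (π × 9.52 MPa))

D ≈ 348 mm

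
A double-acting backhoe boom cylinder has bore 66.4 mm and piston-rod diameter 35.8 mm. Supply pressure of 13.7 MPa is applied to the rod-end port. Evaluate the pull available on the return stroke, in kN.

F ≈ 33.6 kN

Rod-side annular area A_ann = π/4 × (66.4² − 35.8²) = 2456 mm^2
On retraction the pressure acts on the annular area (bore minus rod).
F = P × A_ann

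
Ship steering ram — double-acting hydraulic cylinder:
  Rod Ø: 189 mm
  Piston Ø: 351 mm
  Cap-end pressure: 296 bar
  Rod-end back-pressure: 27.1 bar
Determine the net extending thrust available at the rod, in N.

F ≈ 2.68e6 N

Cap-side area A_cap = π/4 × (351 mm)² = 96760 mm^2
Rod-side annular area A_ann = π/4 × (351² − 189²) = 68710 mm^2
Net thrust = P_cap·A_cap − P_rod·A_ann = 2.864e6 N − 1.862e5 N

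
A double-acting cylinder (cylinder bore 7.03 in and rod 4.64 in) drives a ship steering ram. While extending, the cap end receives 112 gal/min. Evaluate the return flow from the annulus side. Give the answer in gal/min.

Q_out ≈ 63.2 gal/min

Cap-side area A_cap = π/4 × (7.03 in)² = 38.82 in^2
Rod-side annular area A_ann = π/4 × (7.03² − 4.64²) = 21.91 in^2
Piston speed v = Q_in/A_cap; rod-end outflow Q_out = v × A_ann = Q_in × A_ann/A_cap.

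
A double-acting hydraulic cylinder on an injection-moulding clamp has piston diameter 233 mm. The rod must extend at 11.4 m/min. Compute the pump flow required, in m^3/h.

Cap-side area A_cap = π/4 × (233 mm)² = 42640 mm^2
Q = A × v

Q ≈ 29.2 m^3/h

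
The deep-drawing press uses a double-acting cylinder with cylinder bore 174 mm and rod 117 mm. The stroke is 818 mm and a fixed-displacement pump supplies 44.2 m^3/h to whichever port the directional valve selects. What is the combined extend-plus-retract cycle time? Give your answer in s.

t ≈ 2.45 s

Cap-side area A_cap = π/4 × (174 mm)² = 23780 mm^2
Rod-side annular area A_ann = π/4 × (174² − 117²) = 13030 mm^2
t_ext = A_cap·L/Q = 1.584 s
t_ret = A_ann·L/Q = 0.8679 s
t_cycle = t_ext + t_ret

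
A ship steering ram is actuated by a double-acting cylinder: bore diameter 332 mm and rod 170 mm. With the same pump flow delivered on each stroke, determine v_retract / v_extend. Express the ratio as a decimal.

Cap-side area A_cap = π/4 × (332 mm)² = 86570 mm^2
Rod-side annular area A_ann = π/4 × (332² − 170²) = 63870 mm^2
For equal Q, v ∝ 1/A, so v_ret/v_ext = A_cap/A_ann.

v_ret/v_ext ≈ 1.36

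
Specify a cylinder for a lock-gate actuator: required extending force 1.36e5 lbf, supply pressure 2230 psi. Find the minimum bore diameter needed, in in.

D ≈ 8.81 in

Extension force acts on the full piston face: F = P × (π/4)D².
D = √(4F / (πP)) = √(4 × 1.36e5 lbf / (π × 2230 psi))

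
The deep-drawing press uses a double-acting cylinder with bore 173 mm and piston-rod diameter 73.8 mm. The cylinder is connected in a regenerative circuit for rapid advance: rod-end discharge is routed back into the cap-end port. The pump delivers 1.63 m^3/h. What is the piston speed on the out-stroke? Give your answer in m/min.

In regeneration the rod-end outflow joins the pump flow into the cap end, so the net volume the pump must supply per unit advance equals the rod cross-section area.
Rod cross-section A_rod = π/4 × (73.8 mm)² = 4278 mm^2
v = Q_pump / A_rod

v ≈ 6.35 m/min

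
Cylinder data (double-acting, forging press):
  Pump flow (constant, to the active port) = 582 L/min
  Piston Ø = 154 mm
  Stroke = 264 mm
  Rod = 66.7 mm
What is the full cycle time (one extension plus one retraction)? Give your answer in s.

Cap-side area A_cap = π/4 × (154 mm)² = 18630 mm^2
Rod-side annular area A_ann = π/4 × (154² − 66.7²) = 15130 mm^2
t_ext = A_cap·L/Q = 0.5069 s
t_ret = A_ann·L/Q = 0.4118 s
t_cycle = t_ext + t_ret

t ≈ 0.919 s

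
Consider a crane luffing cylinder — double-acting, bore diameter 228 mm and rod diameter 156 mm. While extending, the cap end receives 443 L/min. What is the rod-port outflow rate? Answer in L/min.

Cap-side area A_cap = π/4 × (228 mm)² = 40830 mm^2
Rod-side annular area A_ann = π/4 × (228² − 156²) = 21710 mm^2
Piston speed v = Q_in/A_cap; rod-end outflow Q_out = v × A_ann = Q_in × A_ann/A_cap.

Q_out ≈ 236 L/min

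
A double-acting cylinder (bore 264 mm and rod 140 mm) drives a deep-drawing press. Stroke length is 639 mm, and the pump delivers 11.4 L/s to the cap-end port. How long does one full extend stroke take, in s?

Cap-side area A_cap = π/4 × (264 mm)² = 54740 mm^2
Swept volume V = A × L; t = V / Q = A·L / Q

t ≈ 3.07 s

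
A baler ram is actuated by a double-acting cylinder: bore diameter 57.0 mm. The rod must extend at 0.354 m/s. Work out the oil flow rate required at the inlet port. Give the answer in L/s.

Q ≈ 0.903 L/s

Cap-side area A_cap = π/4 × (57.0 mm)² = 2552 mm^2
Q = A × v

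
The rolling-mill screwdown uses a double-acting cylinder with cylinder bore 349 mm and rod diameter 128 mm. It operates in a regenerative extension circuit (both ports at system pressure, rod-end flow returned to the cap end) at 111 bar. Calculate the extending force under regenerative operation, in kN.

F ≈ 143 kN

With equal pressure on both faces, forces on the annular region cancel; the net push is pressure × rod cross-section.
Rod cross-section A_rod = π/4 × (128 mm)² = 12870 mm^2
F = P × A_rod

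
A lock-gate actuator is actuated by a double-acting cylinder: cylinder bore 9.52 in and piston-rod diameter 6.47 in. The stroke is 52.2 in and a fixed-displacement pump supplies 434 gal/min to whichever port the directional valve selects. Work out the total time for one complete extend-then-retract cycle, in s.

Cap-side area A_cap = π/4 × (9.52 in)² = 71.18 in^2
Rod-side annular area A_ann = π/4 × (9.52² − 6.47²) = 38.30 in^2
t_ext = A_cap·L/Q = 2.224 s
t_ret = A_ann·L/Q = 1.197 s
t_cycle = t_ext + t_ret

t ≈ 3.42 s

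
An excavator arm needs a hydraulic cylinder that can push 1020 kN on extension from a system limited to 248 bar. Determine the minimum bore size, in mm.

Extension force acts on the full piston face: F = P × (π/4)D².
D = √(4F / (πP)) = √(4 × 1020 kN / (π × 248 bar))

D ≈ 229 mm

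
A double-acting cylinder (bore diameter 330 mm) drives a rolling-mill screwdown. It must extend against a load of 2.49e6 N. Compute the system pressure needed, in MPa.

P ≈ 29.1 MPa

Cap-side area A_cap = π/4 × (330 mm)² = 85530 mm^2
P = F / A = 2.49e6 N / A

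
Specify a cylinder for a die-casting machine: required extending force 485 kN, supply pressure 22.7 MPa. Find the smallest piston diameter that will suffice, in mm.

Extension force acts on the full piston face: F = P × (π/4)D².
D = √(4F / (πP)) = √(4 × 485 kN / (π × 22.7 MPa))

D ≈ 165 mm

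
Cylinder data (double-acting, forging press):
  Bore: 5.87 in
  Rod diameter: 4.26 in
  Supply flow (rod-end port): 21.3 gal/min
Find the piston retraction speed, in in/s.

Rod-side annular area A_ann = π/4 × (5.87² − 4.26²) = 12.81 in^2
Flow into the rod-end port fills the annular volume.
v = Q / A

v ≈ 6.40 in/s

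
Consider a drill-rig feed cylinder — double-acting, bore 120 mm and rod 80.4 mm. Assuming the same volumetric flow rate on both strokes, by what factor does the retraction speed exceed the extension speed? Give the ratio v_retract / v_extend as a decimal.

Cap-side area A_cap = π/4 × (120 mm)² = 11310 mm^2
Rod-side annular area A_ann = π/4 × (120² − 80.4²) = 6233 mm^2
For equal Q, v ∝ 1/A, so v_ret/v_ext = A_cap/A_ann.

v_ret/v_ext ≈ 1.81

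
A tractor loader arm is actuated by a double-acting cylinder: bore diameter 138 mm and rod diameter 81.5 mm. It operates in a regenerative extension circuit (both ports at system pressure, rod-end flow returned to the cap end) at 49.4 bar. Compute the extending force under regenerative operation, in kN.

With equal pressure on both faces, forces on the annular region cancel; the net push is pressure × rod cross-section.
Rod cross-section A_rod = π/4 × (81.5 mm)² = 5217 mm^2
F = P × A_rod

F ≈ 25.8 kN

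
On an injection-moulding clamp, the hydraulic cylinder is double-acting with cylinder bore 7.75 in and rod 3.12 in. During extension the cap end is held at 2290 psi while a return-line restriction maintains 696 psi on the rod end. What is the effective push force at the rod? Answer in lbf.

F ≈ 80500 lbf

Cap-side area A_cap = π/4 × (7.75 in)² = 47.17 in^2
Rod-side annular area A_ann = π/4 × (7.75² − 3.12²) = 39.53 in^2
Net thrust = P_cap·A_cap − P_rod·A_ann = 1.080e5 lbf − 27510 lbf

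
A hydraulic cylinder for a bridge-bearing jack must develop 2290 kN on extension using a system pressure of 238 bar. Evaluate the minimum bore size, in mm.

D ≈ 350 mm

Extension force acts on the full piston face: F = P × (π/4)D².
D = √(4F / (πP)) = √(4 × 2290 kN / (π × 238 bar))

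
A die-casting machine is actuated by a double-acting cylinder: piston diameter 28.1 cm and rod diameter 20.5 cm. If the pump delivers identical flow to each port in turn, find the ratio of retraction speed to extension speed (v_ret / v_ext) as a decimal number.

Cap-side area A_cap = π/4 × (28.1 cm)² = 620.2 cm^2
Rod-side annular area A_ann = π/4 × (28.1² − 20.5²) = 290.1 cm^2
For equal Q, v ∝ 1/A, so v_ret/v_ext = A_cap/A_ann.

v_ret/v_ext ≈ 2.14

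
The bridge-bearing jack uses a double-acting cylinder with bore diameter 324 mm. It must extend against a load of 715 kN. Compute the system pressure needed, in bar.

P ≈ 86.7 bar

Cap-side area A_cap = π/4 × (324 mm)² = 82450 mm^2
P = F / A = 715 kN / A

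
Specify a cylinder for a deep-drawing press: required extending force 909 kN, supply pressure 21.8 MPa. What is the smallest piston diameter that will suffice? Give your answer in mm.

Extension force acts on the full piston face: F = P × (π/4)D².
D = √(4F / (πP)) = √(4 × 909 kN / (π × 21.8 MPa))

D ≈ 230 mm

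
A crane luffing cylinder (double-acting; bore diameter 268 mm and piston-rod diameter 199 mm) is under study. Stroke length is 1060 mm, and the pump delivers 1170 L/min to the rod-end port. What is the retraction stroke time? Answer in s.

Rod-side annular area A_ann = π/4 × (268² − 199²) = 25310 mm^2
Swept volume V = A × L; t = V / Q = A·L / Q

t ≈ 1.38 s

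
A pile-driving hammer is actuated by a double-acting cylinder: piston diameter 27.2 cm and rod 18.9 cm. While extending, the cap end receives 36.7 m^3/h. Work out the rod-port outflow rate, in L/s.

Q_out ≈ 5.27 L/s

Cap-side area A_cap = π/4 × (27.2 cm)² = 581.1 cm^2
Rod-side annular area A_ann = π/4 × (27.2² − 18.9²) = 300.5 cm^2
Piston speed v = Q_in/A_cap; rod-end outflow Q_out = v × A_ann = Q_in × A_ann/A_cap.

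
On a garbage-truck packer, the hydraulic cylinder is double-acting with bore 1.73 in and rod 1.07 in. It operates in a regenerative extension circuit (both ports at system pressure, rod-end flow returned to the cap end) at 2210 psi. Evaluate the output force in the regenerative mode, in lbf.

With equal pressure on both faces, forces on the annular region cancel; the net push is pressure × rod cross-section.
Rod cross-section A_rod = π/4 × (1.07 in)² = 0.8992 in^2
F = P × A_rod

F ≈ 1990 lbf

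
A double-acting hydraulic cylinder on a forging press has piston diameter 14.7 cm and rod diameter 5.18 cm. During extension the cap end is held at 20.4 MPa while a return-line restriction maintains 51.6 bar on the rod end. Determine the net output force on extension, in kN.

Cap-side area A_cap = π/4 × (14.7 cm)² = 169.7 cm^2
Rod-side annular area A_ann = π/4 × (14.7² − 5.18²) = 148.6 cm^2
Net thrust = P_cap·A_cap − P_rod·A_ann = 346.2 kN − 76.70 kN

F ≈ 270 kN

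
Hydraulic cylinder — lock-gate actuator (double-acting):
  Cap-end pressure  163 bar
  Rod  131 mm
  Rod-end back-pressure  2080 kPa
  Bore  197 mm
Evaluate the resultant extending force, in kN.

Cap-side area A_cap = π/4 × (197 mm)² = 30480 mm^2
Rod-side annular area A_ann = π/4 × (197² − 131²) = 17000 mm^2
Net thrust = P_cap·A_cap − P_rod·A_ann = 496.8 kN − 35.36 kN

F ≈ 461 kN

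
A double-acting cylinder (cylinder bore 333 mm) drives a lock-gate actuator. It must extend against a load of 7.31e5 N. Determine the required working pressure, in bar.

Cap-side area A_cap = π/4 × (333 mm)² = 87090 mm^2
P = F / A = 7.31e5 N / A

P ≈ 83.9 bar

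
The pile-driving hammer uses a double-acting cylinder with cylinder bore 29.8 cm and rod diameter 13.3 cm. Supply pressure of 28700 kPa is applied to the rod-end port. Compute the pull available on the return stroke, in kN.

Rod-side annular area A_ann = π/4 × (29.8² − 13.3²) = 558.5 cm^2
On retraction the pressure acts on the annular area (bore minus rod).
F = P × A_ann

F ≈ 1600 kN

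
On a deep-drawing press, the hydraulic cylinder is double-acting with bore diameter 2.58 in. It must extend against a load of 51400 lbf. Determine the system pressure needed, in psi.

Cap-side area A_cap = π/4 × (2.58 in)² = 5.228 in^2
P = F / A = 51400 lbf / A

P ≈ 9830 psi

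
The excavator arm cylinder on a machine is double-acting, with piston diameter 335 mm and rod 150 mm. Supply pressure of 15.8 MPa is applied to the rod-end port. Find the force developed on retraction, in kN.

F ≈ 1110 kN

Rod-side annular area A_ann = π/4 × (335² − 150²) = 70470 mm^2
On retraction the pressure acts on the annular area (bore minus rod).
F = P × A_ann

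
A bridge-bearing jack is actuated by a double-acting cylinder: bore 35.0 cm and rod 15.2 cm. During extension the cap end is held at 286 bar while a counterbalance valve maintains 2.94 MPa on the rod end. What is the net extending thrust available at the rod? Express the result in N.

Cap-side area A_cap = π/4 × (35.0 cm)² = 962.1 cm^2
Rod-side annular area A_ann = π/4 × (35.0² − 15.2²) = 780.7 cm^2
Net thrust = P_cap·A_cap − P_rod·A_ann = 2.752e6 N − 2.295e5 N

F ≈ 2.52e6 N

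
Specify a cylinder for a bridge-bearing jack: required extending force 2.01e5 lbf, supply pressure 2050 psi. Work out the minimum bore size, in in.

Extension force acts on the full piston face: F = P × (π/4)D².
D = √(4F / (πP)) = √(4 × 2.01e5 lbf / (π × 2050 psi))

D ≈ 11.2 in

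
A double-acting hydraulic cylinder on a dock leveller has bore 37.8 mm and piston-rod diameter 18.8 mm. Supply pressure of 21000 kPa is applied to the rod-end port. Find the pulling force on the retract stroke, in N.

F ≈ 17700 N

Rod-side annular area A_ann = π/4 × (37.8² − 18.8²) = 844.6 mm^2
On retraction the pressure acts on the annular area (bore minus rod).
F = P × A_ann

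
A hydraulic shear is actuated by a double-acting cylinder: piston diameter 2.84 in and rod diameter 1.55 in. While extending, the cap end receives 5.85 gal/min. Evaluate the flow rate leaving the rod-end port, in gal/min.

Q_out ≈ 4.11 gal/min

Cap-side area A_cap = π/4 × (2.84 in)² = 6.335 in^2
Rod-side annular area A_ann = π/4 × (2.84² − 1.55²) = 4.448 in^2
Piston speed v = Q_in/A_cap; rod-end outflow Q_out = v × A_ann = Q_in × A_ann/A_cap.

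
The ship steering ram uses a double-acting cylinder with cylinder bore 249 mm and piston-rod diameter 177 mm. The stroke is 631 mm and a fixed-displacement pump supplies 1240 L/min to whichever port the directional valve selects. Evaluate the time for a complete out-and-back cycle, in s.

t ≈ 2.22 s

Cap-side area A_cap = π/4 × (249 mm)² = 48700 mm^2
Rod-side annular area A_ann = π/4 × (249² − 177²) = 24090 mm^2
t_ext = A_cap·L/Q = 1.487 s
t_ret = A_ann·L/Q = 0.7355 s
t_cycle = t_ext + t_ret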